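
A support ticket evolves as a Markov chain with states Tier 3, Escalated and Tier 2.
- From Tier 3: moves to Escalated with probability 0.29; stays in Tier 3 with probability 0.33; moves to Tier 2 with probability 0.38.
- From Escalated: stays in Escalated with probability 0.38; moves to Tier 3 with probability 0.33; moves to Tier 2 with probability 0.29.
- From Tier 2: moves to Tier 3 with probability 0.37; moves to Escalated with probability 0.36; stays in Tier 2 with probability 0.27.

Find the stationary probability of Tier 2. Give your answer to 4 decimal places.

0.3145

Let the stationary distribution be π with π = πP and π_1 + π_2 + π_3 = 1.
π_1 = 0.33·π_1 + 0.33·π_2 + 0.37·π_3
π_2 = 0.29·π_1 + 0.38·π_2 + 0.36·π_3
Solving with the normalization constraint gives π = (0.3426, 0.3429, 0.3145).
So the stationary probability of Tier 2 is 0.3145.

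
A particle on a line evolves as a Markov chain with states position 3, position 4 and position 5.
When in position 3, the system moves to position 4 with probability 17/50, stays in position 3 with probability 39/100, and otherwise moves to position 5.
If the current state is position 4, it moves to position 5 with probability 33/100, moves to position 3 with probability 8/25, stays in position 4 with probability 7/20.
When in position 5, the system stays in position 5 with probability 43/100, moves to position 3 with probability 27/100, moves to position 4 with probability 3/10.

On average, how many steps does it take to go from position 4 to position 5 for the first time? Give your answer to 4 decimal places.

Let t(s) be the expected number of steps to first reach position 5 from state s, with t(position 5) = 0. Conditioning on the first step:
t(position 3) = 1 + 0.39·t(position 3) + 0.34·t(position 4)
t(position 4) = 1 + 0.32·t(position 3) + 0.35·t(position 4)
Solving: t(position 3) = 3.4411, t(position 4) = 3.2325.
Expected steps from position 4 to position 5: 3.2325.

3.2325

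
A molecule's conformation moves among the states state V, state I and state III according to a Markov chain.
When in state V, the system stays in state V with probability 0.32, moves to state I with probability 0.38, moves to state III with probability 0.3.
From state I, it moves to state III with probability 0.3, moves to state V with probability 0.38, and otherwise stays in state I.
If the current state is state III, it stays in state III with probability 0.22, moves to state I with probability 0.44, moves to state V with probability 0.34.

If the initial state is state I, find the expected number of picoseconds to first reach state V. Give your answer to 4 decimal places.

Let t(s) be the expected number of picoseconds to first reach state V from state s, with t(state V) = 0. Conditioning on the first picosecond:
t(state I) = 1 + 0.32·t(state I) + 0.3·t(state III)
t(state III) = 1 + 0.44·t(state I) + 0.22·t(state III)
Solving: t(state I) = 2.7108, t(state III) = 2.8112.
Expected picoseconds from state I to state V: 2.7108.

2.7108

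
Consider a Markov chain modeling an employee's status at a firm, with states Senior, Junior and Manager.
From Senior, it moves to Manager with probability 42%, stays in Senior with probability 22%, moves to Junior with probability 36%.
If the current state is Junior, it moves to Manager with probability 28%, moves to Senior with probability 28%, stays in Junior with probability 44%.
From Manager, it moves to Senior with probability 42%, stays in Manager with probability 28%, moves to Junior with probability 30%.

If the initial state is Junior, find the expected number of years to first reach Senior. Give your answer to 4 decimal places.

3.1328

Let t(s) be the expected number of years to first reach Senior from state s, with t(Senior) = 0. Conditioning on the first year:
t(Junior) = 1 + 0.44·t(Junior) + 0.28·t(Manager)
t(Manager) = 1 + 0.3·t(Junior) + 0.28·t(Manager)
Solving: t(Junior) = 3.1328, t(Manager) = 2.6942.
Expected years from Junior to Senior: 3.1328.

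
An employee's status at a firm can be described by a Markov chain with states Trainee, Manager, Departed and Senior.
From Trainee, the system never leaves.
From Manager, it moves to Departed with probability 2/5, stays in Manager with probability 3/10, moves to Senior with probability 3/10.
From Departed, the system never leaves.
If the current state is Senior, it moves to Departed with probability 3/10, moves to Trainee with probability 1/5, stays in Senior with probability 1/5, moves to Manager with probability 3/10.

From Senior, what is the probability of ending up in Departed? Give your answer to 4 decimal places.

0.7021

Let h(s) be the probability of absorption at Departed starting from transient state s. Then h(Departed) = 1 and h(Trainee) = 0. By first-step analysis:
h(Manager) = 0.3·h(Manager) + 0.4·1 + 0.3·h(Senior)
h(Senior) = 0.2·0 + 0.3·h(Manager) + 0.3·1 + 0.2·h(Senior)
Solving: h(Manager) = 0.8723, h(Senior) = 0.7021.
Starting from Senior, the probability is 0.7021.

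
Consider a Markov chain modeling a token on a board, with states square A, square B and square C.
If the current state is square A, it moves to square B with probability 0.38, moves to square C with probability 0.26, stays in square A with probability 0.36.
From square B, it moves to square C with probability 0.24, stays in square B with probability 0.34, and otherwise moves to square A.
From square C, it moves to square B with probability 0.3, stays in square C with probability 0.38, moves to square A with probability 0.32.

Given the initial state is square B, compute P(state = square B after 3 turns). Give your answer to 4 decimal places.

Propagate the distribution vector 3 turns from square B.
After 0 turns: (0.0000, 1.0000, 0.0000)
After 1 turn: (0.4200, 0.3400, 0.2400)
After 2 turns: (0.3708, 0.3472, 0.2820)
After 3 turns: (0.3696, 0.3436, 0.2869)
P(in square B after 3 turns) = 0.3436

0.3436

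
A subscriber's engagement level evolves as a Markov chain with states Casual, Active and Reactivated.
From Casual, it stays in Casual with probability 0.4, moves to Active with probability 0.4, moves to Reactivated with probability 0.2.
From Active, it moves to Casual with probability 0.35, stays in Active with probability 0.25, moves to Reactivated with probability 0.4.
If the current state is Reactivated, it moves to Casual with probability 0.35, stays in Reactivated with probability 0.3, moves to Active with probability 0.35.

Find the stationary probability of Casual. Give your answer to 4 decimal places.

0.3684

Let the stationary distribution be π with π = πP and π_1 + π_2 + π_3 = 1.
π_1 = 0.4·π_1 + 0.35·π_2 + 0.35·π_3
π_2 = 0.4·π_1 + 0.25·π_2 + 0.35·π_3
Solving with the normalization constraint gives π = (0.3684, 0.3349, 0.2967).
So the stationary probability of Casual is 0.3684.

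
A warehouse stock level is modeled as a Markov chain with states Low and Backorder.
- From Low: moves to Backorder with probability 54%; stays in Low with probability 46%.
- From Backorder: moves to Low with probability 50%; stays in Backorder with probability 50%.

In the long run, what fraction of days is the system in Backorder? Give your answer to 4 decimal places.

Let the stationary distribution be π with π = πP and π_1 + π_2 = 1.
π_1 = 0.46·π_1 + 0.5·π_2
Solving with the normalization constraint gives π = (0.4808, 0.5192).
So the stationary probability of Backorder is 0.5192.

0.5192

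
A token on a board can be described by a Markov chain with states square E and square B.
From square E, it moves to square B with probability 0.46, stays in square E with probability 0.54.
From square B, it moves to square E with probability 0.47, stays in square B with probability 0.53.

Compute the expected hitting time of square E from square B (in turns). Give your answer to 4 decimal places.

Let t(s) be the expected number of turns to first reach square E from state s, with t(square E) = 0. Conditioning on the first turn:
t(square B) = 1 + 0.53·t(square B)
Solving: t(square B) = 2.1277.
Expected turns from square B to square E: 2.1277.

2.1277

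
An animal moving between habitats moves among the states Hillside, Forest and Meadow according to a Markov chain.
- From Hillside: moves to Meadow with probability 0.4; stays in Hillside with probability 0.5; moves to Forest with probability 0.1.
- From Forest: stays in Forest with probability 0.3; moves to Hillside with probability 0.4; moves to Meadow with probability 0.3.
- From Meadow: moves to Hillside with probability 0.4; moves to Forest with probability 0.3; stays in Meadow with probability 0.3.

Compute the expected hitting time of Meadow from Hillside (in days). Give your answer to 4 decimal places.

2.5806

Let t(s) be the expected number of days to first reach Meadow from state s, with t(Meadow) = 0. Conditioning on the first day:
t(Hillside) = 1 + 0.5·t(Hillside) + 0.1·t(Forest)
t(Forest) = 1 + 0.4·t(Hillside) + 0.3·t(Forest)
Solving: t(Hillside) = 2.5806, t(Forest) = 2.9032.
Expected days from Hillside to Meadow: 2.5806.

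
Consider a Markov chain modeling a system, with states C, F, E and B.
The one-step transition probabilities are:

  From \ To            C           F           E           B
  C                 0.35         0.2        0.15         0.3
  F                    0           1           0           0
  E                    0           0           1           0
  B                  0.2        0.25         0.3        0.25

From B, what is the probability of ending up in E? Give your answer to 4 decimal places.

Let h(s) be the probability of absorption at E starting from transient state s. Then h(E) = 1 and h(F) = 0. By first-step analysis:
h(C) = 0.35·h(C) + 0.2·0 + 0.15·1 + 0.3·h(B)
h(B) = 0.2·h(C) + 0.25·0 + 0.3·1 + 0.25·h(B)
Solving: h(C) = 0.4737, h(B) = 0.5263.
Starting from B, the probability is 0.5263.

0.5263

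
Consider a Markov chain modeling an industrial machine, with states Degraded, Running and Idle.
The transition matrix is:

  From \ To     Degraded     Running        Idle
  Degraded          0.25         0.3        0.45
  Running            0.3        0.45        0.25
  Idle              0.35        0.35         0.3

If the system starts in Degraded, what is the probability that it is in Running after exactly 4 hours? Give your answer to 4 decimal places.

Propagate the distribution vector 4 hours from Degraded.
After 0 hours: (1.0000, 0.0000, 0.0000)
After 1 hour: (0.2500, 0.3000, 0.4500)
After 2 hours: (0.3100, 0.3675, 0.3225)
After 3 hours: (0.3006, 0.3713, 0.3281)
After 4 hours: (0.3014, 0.3721, 0.3265)
P(in Running after 4 hours) = 0.3721

0.3721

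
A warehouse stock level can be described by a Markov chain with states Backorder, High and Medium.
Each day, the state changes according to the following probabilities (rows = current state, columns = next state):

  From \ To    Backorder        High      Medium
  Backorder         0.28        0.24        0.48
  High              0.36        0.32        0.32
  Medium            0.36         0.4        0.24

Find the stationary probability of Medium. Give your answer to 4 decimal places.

0.3457

Let the stationary distribution be π with π = πP and π_1 + π_2 + π_3 = 1.
π_1 = 0.28·π_1 + 0.36·π_2 + 0.36·π_3
π_2 = 0.24·π_1 + 0.32·π_2 + 0.4·π_3
Solving with the normalization constraint gives π = (0.3333, 0.3210, 0.3457).
So the stationary probability of Medium is 0.3457.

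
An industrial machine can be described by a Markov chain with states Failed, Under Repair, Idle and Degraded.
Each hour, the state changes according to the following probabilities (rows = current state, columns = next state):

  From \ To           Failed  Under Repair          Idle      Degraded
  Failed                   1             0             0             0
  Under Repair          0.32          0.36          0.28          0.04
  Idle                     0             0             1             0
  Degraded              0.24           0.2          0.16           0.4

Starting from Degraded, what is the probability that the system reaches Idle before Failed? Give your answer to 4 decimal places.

0.4213

Let h(s) be the probability of absorption at Idle starting from transient state s. Then h(Idle) = 1 and h(Failed) = 0. By first-step analysis:
h(Under Repair) = 0.32·0 + 0.36·h(Under Repair) + 0.28·1 + 0.04·h(Degraded)
h(Degraded) = 0.24·0 + 0.2·h(Under Repair) + 0.16·1 + 0.4·h(Degraded)
Solving: h(Under Repair) = 0.4638, h(Degraded) = 0.4213.
Starting from Degraded, the probability is 0.4213.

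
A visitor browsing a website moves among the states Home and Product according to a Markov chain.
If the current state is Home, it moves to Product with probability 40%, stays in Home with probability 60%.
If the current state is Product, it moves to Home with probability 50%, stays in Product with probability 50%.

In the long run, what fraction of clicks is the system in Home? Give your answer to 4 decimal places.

Let the stationary distribution be π with π = πP and π_1 + π_2 = 1.
π_1 = 0.6·π_1 + 0.5·π_2
Solving with the normalization constraint gives π = (0.5556, 0.4444).
So the stationary probability of Home is 0.5556.

0.5556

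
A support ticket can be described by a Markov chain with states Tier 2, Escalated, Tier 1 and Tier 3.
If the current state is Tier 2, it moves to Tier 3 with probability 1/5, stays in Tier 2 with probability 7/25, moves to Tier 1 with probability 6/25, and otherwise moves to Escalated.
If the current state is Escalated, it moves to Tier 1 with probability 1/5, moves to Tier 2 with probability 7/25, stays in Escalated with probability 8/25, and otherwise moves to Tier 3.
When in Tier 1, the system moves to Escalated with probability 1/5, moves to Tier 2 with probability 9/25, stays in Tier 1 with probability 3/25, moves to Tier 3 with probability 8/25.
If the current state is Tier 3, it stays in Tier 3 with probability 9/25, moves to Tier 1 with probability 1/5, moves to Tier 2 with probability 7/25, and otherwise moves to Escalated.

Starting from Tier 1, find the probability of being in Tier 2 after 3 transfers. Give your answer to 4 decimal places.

0.2964

Propagate the distribution vector 3 transfers from Tier 1.
After 0 transfers: (0.0000, 0.0000, 1.0000, 0.0000)
After 1 transfer: (0.3600, 0.2000, 0.1200, 0.3200)
After 2 transfers: (0.2896, 0.2400, 0.2048, 0.2656)
After 3 transfers: (0.2964, 0.2413, 0.1952, 0.2671)
P(in Tier 2 after 3 transfers) = 0.2964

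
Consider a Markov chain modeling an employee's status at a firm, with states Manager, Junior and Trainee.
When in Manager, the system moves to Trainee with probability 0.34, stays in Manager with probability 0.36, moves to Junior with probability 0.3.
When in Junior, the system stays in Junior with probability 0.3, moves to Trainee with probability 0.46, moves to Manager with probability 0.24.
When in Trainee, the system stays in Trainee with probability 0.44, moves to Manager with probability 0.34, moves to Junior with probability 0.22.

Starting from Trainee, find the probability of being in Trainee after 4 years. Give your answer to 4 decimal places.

Propagate the distribution vector 4 years from Trainee.
After 0 years: (0.0000, 0.0000, 1.0000)
After 1 year: (0.3400, 0.2200, 0.4400)
After 2 years: (0.3248, 0.2648, 0.4104)
After 3 years: (0.3200, 0.2672, 0.4128)
After 4 years: (0.3197, 0.2670, 0.4133)
P(in Trainee after 4 years) = 0.4133

0.4133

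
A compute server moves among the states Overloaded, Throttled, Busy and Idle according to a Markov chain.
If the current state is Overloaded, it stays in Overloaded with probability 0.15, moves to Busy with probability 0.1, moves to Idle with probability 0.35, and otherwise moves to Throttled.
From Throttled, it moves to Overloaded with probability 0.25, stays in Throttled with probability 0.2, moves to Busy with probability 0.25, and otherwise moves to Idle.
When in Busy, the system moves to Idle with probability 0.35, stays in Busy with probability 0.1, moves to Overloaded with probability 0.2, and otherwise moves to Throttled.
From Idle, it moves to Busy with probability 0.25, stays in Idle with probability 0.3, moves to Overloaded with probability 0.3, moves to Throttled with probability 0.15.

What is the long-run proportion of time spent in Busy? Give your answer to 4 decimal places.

0.1870

Let the stationary distribution be π with π = πP and π_1 + π_2 + π_3 + π_4 = 1.
π_1 = 0.15·π_1 + 0.25·π_2 + 0.2·π_3 + 0.3·π_4
π_2 = 0.4·π_1 + 0.2·π_2 + 0.35·π_3 + 0.15·π_4
π_3 = 0.1·π_1 + 0.25·π_2 + 0.1·π_3 + 0.25·π_4
Solving with the normalization constraint gives π = (0.2334, 0.2587, 0.1870, 0.3210).
So the stationary probability of Busy is 0.1870.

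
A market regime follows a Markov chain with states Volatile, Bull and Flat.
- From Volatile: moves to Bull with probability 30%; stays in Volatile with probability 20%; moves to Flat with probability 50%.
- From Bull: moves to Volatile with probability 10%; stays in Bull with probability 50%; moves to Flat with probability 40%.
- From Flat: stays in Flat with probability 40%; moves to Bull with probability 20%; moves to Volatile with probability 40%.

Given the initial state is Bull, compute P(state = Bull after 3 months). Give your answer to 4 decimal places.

0.3310

Propagate the distribution vector 3 months from Bull.
After 0 months: (0.0000, 1.0000, 0.0000)
After 1 month: (0.1000, 0.5000, 0.4000)
After 2 months: (0.2300, 0.3600, 0.4100)
After 3 months: (0.2460, 0.3310, 0.4230)
P(in Bull after 3 months) = 0.3310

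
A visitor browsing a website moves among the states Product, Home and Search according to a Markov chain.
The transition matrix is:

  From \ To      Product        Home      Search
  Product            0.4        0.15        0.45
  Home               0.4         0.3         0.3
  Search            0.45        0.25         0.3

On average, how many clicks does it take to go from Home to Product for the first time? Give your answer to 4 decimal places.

Let t(s) be the expected number of clicks to first reach Product from state s, with t(Product) = 0. Conditioning on the first click:
t(Home) = 1 + 0.3·t(Home) + 0.3·t(Search)
t(Search) = 1 + 0.25·t(Home) + 0.3·t(Search)
Solving: t(Home) = 2.4096, t(Search) = 2.2892.
Expected clicks from Home to Product: 2.4096.

2.4096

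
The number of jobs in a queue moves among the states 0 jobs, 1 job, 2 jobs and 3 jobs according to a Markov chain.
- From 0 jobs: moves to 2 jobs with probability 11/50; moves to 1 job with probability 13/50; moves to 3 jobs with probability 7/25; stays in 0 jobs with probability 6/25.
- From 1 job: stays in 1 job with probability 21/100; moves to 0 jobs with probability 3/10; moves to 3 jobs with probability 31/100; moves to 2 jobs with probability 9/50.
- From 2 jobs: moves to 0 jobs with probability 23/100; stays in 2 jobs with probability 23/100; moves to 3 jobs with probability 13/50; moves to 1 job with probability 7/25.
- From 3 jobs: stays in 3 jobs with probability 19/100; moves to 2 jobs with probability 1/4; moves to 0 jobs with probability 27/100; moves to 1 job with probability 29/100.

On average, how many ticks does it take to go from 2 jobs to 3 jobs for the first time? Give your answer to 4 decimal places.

Let t(s) be the expected number of ticks to first reach 3 jobs from state s, with t(3 jobs) = 0. Conditioning on the first tick:
t(0 jobs) = 1 + 0.24·t(0 jobs) + 0.26·t(1 job) + 0.22·t(2 jobs)
t(1 job) = 1 + 0.3·t(0 jobs) + 0.21·t(1 job) + 0.18·t(2 jobs)
t(2 jobs) = 1 + 0.23·t(0 jobs) + 0.28·t(1 job) + 0.23·t(2 jobs)
Solving: t(0 jobs) = 3.5297, t(1 job) = 3.4262, t(2 jobs) = 3.5989.
Expected ticks from 2 jobs to 3 jobs: 3.5989.

3.5989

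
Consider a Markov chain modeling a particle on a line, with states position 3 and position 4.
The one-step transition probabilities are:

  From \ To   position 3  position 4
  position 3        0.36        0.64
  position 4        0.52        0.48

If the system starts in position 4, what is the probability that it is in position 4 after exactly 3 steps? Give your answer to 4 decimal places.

0.5499

Propagate the distribution vector 3 steps from position 4.
After 0 steps: (0.0000, 1.0000)
After 1 step: (0.5200, 0.4800)
After 2 steps: (0.4368, 0.5632)
After 3 steps: (0.4501, 0.5499)
P(in position 4 after 3 steps) = 0.5499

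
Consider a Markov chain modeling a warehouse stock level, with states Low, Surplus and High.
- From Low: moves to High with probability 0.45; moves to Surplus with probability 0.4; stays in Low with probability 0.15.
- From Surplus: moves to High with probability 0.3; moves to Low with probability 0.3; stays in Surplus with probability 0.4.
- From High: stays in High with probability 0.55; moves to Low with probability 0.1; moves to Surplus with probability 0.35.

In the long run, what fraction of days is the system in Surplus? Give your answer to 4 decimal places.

Let the stationary distribution be π with π = πP and π_1 + π_2 + π_3 = 1.
π_1 = 0.15·π_1 + 0.3·π_2 + 0.1·π_3
π_2 = 0.4·π_1 + 0.4·π_2 + 0.35·π_3
Solving with the normalization constraint gives π = (0.1849, 0.3782, 0.4370).
So the stationary probability of Surplus is 0.3782.

0.3782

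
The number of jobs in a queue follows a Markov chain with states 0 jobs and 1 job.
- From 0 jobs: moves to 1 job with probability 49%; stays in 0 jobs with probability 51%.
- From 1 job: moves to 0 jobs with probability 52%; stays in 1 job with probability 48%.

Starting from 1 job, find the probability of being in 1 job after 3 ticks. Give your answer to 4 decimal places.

Propagate the distribution vector 3 ticks from 1 job.
After 0 ticks: (0.0000, 1.0000)
After 1 tick: (0.5200, 0.4800)
After 2 ticks: (0.5148, 0.4852)
After 3 ticks: (0.5149, 0.4851)
P(in 1 job after 3 ticks) = 0.4851

0.4851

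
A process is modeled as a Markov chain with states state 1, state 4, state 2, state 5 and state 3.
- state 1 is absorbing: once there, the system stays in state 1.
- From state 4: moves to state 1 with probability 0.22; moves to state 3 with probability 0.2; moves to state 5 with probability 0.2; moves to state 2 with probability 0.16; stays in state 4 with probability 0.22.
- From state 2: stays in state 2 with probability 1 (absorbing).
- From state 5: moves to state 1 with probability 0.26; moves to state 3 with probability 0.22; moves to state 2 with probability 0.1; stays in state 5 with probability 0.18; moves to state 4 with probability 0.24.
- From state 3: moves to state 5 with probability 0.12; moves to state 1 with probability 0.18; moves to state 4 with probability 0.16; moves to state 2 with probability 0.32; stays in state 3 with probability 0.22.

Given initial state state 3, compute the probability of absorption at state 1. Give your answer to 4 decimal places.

Let h(s) be the probability of absorption at state 1 starting from transient state s. Then h(state 1) = 1 and h(state 2) = 0. By first-step analysis:
h(state 4) = 0.22·1 + 0.22·h(state 4) + 0.16·0 + 0.2·h(state 5) + 0.2·h(state 3)
h(state 5) = 0.26·1 + 0.24·h(state 4) + 0.1·0 + 0.18·h(state 5) + 0.22·h(state 3)
h(state 3) = 0.18·1 + 0.16·h(state 4) + 0.32·0 + 0.12·h(state 5) + 0.22·h(state 3)
Solving: h(state 4) = 0.5454, h(state 5) = 0.5931, h(state 3) = 0.4339.
Starting from state 3, the probability is 0.4339.

0.4339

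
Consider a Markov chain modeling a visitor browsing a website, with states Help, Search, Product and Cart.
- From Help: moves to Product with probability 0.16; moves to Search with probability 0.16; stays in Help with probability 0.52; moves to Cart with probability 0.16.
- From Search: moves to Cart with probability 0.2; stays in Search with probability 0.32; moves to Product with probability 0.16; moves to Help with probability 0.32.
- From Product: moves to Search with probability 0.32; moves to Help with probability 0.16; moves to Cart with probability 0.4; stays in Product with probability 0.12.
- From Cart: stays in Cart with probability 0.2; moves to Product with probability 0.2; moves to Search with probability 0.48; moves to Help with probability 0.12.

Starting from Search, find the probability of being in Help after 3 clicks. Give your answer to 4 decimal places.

0.3140

Propagate the distribution vector 3 clicks from Search.
After 0 clicks: (0.0000, 1.0000, 0.0000, 0.0000)
After 1 click: (0.3200, 0.3200, 0.1600, 0.2000)
After 2 clicks: (0.3184, 0.3008, 0.1616, 0.2192)
After 3 clicks: (0.3140, 0.3041, 0.1623, 0.2196)
P(in Help after 3 clicks) = 0.3140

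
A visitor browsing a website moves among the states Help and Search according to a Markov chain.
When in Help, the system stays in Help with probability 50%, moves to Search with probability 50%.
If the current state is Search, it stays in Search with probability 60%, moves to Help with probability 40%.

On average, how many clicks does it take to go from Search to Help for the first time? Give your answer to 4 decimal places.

Let t(s) be the expected number of clicks to first reach Help from state s, with t(Help) = 0. Conditioning on the first click:
t(Search) = 1 + 0.6·t(Search)
Solving: t(Search) = 2.5000.
Expected clicks from Search to Help: 2.5000.

2.5000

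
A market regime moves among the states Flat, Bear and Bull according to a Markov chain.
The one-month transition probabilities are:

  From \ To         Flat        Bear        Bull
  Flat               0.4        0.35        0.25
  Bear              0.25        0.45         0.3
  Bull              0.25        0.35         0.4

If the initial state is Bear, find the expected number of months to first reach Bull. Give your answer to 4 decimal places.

3.5052

Let t(s) be the expected number of months to first reach Bull from state s, with t(Bull) = 0. Conditioning on the first month:
t(Flat) = 1 + 0.4·t(Flat) + 0.35·t(Bear)
t(Bear) = 1 + 0.25·t(Flat) + 0.45·t(Bear)
Solving: t(Flat) = 3.7113, t(Bear) = 3.5052.
Expected months from Bear to Bull: 3.5052.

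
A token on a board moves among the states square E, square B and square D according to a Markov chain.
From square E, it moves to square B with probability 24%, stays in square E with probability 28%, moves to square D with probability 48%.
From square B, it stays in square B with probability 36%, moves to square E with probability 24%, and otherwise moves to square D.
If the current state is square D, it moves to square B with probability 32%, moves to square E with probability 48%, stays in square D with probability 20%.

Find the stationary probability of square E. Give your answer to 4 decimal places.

0.3390

Let the stationary distribution be π with π = πP and π_1 + π_2 + π_3 = 1.
π_1 = 0.28·π_1 + 0.24·π_2 + 0.48·π_3
π_2 = 0.24·π_1 + 0.36·π_2 + 0.32·π_3
Solving with the normalization constraint gives π = (0.3390, 0.3051, 0.3559).
So the stationary probability of square E is 0.3390.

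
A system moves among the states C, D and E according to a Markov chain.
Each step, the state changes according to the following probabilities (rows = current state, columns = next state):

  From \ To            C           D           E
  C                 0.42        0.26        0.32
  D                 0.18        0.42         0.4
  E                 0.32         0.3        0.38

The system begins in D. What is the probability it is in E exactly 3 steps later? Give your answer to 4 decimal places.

0.3701

Propagate the distribution vector 3 steps from D.
After 0 steps: (0.0000, 1.0000, 0.0000)
After 1 step: (0.1800, 0.4200, 0.4000)
After 2 steps: (0.2792, 0.3432, 0.3776)
After 3 steps: (0.2999, 0.3300, 0.3701)
P(in E after 3 steps) = 0.3701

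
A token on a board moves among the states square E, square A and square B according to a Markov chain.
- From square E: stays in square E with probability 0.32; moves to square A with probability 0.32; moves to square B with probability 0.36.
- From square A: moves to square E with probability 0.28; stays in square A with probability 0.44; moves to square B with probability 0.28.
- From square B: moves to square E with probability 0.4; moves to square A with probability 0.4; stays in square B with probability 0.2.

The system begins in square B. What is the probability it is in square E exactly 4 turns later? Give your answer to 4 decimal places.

0.3270

Propagate the distribution vector 4 turns from square B.
After 0 turns: (0.0000, 0.0000, 1.0000)
After 1 turn: (0.4000, 0.4000, 0.2000)
After 2 turns: (0.3200, 0.3840, 0.2960)
After 3 turns: (0.3283, 0.3898, 0.2819)
After 4 turns: (0.3270, 0.3893, 0.2837)
P(in square E after 4 turns) = 0.3270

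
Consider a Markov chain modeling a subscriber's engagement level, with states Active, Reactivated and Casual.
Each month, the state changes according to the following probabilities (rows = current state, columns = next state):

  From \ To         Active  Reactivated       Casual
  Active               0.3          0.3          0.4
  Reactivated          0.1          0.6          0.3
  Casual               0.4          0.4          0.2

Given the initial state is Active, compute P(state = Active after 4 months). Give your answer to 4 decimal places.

0.2383

Propagate the distribution vector 4 months from Active.
After 0 months: (1.0000, 0.0000, 0.0000)
After 1 month: (0.3000, 0.3000, 0.4000)
After 2 months: (0.2800, 0.4300, 0.2900)
After 3 months: (0.2430, 0.4580, 0.2990)
After 4 months: (0.2383, 0.4673, 0.2944)
P(in Active after 4 months) = 0.2383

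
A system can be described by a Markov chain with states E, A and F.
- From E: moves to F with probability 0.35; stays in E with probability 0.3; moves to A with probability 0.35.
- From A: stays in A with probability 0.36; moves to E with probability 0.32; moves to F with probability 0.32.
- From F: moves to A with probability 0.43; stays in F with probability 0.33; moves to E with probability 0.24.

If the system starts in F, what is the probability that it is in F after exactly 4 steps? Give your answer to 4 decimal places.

0.3320

Propagate the distribution vector 4 steps from F.
After 0 steps: (0.0000, 0.0000, 1.0000)
After 1 step: (0.2400, 0.4300, 0.3300)
After 2 steps: (0.2888, 0.3807, 0.3305)
After 3 steps: (0.2878, 0.3802, 0.3320)
After 4 steps: (0.2877, 0.3804, 0.3320)
P(in F after 4 steps) = 0.3320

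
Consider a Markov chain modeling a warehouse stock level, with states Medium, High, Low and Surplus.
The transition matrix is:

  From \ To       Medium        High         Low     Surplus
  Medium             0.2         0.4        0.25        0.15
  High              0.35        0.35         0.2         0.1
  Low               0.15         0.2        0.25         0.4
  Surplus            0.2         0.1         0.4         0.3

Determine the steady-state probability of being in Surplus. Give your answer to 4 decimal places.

Let the stationary distribution be π with π = πP and π_1 + π_2 + π_3 + π_4 = 1.
π_1 = 0.2·π_1 + 0.35·π_2 + 0.15·π_3 + 0.2·π_4
π_2 = 0.4·π_1 + 0.35·π_2 + 0.2·π_3 + 0.1·π_4
π_3 = 0.25·π_1 + 0.2·π_2 + 0.25·π_3 + 0.4·π_4
Solving with the normalization constraint gives π = (0.2253, 0.2599, 0.2732, 0.2415).
So the stationary probability of Surplus is 0.2415.

0.2415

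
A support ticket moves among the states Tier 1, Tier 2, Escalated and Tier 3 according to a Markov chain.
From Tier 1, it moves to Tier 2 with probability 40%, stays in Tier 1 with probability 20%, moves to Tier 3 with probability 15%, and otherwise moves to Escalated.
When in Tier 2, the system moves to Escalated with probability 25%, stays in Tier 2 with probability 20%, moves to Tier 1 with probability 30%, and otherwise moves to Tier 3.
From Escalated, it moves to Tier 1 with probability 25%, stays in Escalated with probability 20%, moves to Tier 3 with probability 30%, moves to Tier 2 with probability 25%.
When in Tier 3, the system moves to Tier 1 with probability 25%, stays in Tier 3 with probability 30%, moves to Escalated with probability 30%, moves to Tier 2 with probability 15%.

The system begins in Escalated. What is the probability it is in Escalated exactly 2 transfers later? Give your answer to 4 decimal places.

0.2550

Propagate the distribution vector 2 transfers from Escalated.
After 0 transfers: (0.0000, 0.0000, 1.0000, 0.0000)
After 1 transfer: (0.2500, 0.2500, 0.2000, 0.3000)
After 2 transfers: (0.2500, 0.2450, 0.2550, 0.2500)
P(in Escalated after 2 transfers) = 0.2550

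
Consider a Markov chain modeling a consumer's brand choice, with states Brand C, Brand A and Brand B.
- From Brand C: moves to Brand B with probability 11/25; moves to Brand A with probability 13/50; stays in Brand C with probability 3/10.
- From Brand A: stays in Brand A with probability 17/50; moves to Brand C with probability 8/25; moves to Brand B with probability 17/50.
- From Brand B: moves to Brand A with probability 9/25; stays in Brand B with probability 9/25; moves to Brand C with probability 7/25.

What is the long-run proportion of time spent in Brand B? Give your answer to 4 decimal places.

Let the stationary distribution be π with π = πP and π_1 + π_2 + π_3 = 1.
π_1 = 0.3·π_1 + 0.32·π_2 + 0.28·π_3
π_2 = 0.26·π_1 + 0.34·π_2 + 0.36·π_3
Solving with the normalization constraint gives π = (0.2989, 0.3236, 0.3774).
So the stationary probability of Brand B is 0.3774.

0.3774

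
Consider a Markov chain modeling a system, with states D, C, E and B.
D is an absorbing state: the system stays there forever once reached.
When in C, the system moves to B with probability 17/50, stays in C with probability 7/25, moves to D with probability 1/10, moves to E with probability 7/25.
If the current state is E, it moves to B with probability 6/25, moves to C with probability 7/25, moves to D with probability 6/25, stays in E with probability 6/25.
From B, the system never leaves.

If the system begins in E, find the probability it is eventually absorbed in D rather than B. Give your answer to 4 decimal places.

0.4283

Let h(s) be the probability of absorption at D starting from transient state s. Then h(D) = 1 and h(B) = 0. By first-step analysis:
h(C) = 0.1·1 + 0.28·h(C) + 0.28·h(E) + 0.34·0
h(E) = 0.24·1 + 0.28·h(C) + 0.24·h(E) + 0.24·0
Solving: h(C) = 0.3055, h(E) = 0.4283.
Starting from E, the probability is 0.4283.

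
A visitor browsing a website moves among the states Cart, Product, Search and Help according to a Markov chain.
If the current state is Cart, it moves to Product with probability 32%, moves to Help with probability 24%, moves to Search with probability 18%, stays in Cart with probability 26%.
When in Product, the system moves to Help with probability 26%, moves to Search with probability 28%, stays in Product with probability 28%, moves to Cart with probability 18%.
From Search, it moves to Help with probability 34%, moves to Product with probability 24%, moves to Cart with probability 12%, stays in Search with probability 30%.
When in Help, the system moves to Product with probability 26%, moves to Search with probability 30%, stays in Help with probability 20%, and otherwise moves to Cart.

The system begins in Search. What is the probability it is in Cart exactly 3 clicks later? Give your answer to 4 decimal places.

0.1942

Propagate the distribution vector 3 clicks from Search.
After 0 clicks: (0.0000, 0.0000, 1.0000, 0.0000)
After 1 click: (0.1200, 0.2400, 0.3000, 0.3400)
After 2 clicks: (0.1920, 0.2660, 0.2808, 0.2612)
After 3 clicks: (0.1942, 0.2712, 0.2716, 0.2630)
P(in Cart after 3 clicks) = 0.1942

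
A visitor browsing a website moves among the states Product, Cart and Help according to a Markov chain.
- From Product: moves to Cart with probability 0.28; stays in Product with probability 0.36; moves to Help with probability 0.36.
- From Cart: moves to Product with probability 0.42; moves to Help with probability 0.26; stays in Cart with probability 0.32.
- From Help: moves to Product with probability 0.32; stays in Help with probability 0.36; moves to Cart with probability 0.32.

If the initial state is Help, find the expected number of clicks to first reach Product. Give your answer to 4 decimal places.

2.8409

Let t(s) be the expected number of clicks to first reach Product from state s, with t(Product) = 0. Conditioning on the first click:
t(Cart) = 1 + 0.32·t(Cart) + 0.26·t(Help)
t(Help) = 1 + 0.32·t(Cart) + 0.36·t(Help)
Solving: t(Cart) = 2.5568, t(Help) = 2.8409.
Expected clicks from Help to Product: 2.8409.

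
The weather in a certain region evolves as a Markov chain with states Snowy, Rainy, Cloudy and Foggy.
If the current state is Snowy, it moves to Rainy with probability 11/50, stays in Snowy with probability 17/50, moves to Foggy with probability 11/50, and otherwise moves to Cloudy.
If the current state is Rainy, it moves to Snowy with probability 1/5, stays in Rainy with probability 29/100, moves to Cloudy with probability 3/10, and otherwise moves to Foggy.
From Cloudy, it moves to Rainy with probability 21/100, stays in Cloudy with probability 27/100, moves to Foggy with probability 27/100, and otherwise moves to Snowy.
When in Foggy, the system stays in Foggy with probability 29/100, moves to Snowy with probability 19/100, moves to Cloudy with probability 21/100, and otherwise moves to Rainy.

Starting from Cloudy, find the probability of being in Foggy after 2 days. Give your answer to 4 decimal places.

Propagate the distribution vector 2 days from Cloudy.
After 0 days: (0.0000, 0.0000, 1.0000, 0.0000)
After 1 day: (0.2500, 0.2100, 0.2700, 0.2700)
After 2 days: (0.2458, 0.2563, 0.2476, 0.2503)
P(in Foggy after 2 days) = 0.2503

0.2503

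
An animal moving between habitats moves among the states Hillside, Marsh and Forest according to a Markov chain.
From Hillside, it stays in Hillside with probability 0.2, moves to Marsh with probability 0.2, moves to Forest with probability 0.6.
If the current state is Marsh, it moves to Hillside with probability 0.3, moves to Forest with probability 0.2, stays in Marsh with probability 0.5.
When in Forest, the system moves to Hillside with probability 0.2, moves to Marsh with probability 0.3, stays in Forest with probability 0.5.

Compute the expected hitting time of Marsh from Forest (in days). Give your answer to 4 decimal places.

3.5714

Let t(s) be the expected number of days to first reach Marsh from state s, with t(Marsh) = 0. Conditioning on the first day:
t(Hillside) = 1 + 0.2·t(Hillside) + 0.6·t(Forest)
t(Forest) = 1 + 0.2·t(Hillside) + 0.5·t(Forest)
Solving: t(Hillside) = 3.9286, t(Forest) = 3.5714.
Expected days from Forest to Marsh: 3.5714.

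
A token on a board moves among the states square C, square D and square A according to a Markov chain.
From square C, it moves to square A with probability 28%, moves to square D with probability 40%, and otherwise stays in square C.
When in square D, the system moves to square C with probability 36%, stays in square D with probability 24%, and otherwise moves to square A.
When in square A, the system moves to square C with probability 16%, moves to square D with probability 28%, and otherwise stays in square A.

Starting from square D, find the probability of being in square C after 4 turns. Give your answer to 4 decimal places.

Propagate the distribution vector 4 turns from square D.
After 0 turns: (0.0000, 1.0000, 0.0000)
After 1 turn: (0.3600, 0.2400, 0.4000)
After 2 turns: (0.2656, 0.3136, 0.4208)
After 3 turns: (0.2652, 0.2993, 0.4355)
After 4 turns: (0.2623, 0.2999, 0.4378)
P(in square C after 4 turns) = 0.2623

0.2623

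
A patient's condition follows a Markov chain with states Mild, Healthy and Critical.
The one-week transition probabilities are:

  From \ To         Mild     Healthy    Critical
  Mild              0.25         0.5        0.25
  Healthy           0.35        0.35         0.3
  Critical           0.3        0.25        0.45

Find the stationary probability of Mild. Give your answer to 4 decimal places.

0.3029

Let the stationary distribution be π with π = πP and π_1 + π_2 + π_3 = 1.
π_1 = 0.25·π_1 + 0.35·π_2 + 0.3·π_3
π_2 = 0.5·π_1 + 0.35·π_2 + 0.25·π_3
Solving with the normalization constraint gives π = (0.3029, 0.3619, 0.3351).
So the stationary probability of Mild is 0.3029.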